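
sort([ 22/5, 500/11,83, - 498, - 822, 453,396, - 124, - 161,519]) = [ - 822, - 498, - 161, - 124, 22/5,500/11, 83 , 396,453,  519 ] 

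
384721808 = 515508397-130786589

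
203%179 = 24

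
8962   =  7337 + 1625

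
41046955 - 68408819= - 27361864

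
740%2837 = 740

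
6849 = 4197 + 2652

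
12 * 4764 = 57168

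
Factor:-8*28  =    -  2^5  *7^1 = - 224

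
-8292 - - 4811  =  -3481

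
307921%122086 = 63749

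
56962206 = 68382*833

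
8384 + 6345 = 14729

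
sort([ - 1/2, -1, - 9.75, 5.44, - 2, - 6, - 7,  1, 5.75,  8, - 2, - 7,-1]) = [ - 9.75, - 7 ,-7, - 6, -2,-2,  -  1, - 1, - 1/2, 1,  5.44,5.75, 8 ]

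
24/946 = 12/473 = 0.03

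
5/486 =5/486 = 0.01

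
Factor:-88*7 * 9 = - 2^3 * 3^2*7^1*11^1 = - 5544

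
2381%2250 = 131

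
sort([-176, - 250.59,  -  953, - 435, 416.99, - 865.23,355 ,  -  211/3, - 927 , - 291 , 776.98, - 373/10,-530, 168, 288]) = [  -  953, - 927, - 865.23, - 530 ,  -  435,-291,  -  250.59, - 176, - 211/3, - 373/10,  168,  288,355,416.99,776.98 ]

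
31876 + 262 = 32138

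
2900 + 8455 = 11355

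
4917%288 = 21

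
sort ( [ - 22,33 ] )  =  [ - 22 , 33]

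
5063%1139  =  507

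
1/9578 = 1/9578 = 0.00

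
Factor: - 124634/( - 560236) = 2^( - 1 )*101^1*227^ ( - 1) = 101/454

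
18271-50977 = -32706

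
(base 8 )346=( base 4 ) 3212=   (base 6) 1022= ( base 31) 7D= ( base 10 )230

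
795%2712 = 795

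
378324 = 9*42036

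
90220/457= 197  +  191/457= 197.42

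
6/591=2/197 = 0.01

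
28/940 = 7/235 =0.03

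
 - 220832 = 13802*( - 16 ) 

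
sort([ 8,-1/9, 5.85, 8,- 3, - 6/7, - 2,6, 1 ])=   [  -  3,-2 , - 6/7, - 1/9 , 1, 5.85 , 6,8, 8]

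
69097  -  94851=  - 25754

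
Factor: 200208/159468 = 2^2 * 43^1*137^( - 1 ) = 172/137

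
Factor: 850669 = 43^1 * 73^1*271^1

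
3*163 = 489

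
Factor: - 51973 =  - 51973^1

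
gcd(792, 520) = 8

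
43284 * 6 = 259704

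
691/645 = 1 + 46/645 = 1.07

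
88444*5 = 442220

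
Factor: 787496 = 2^3*173^1*569^1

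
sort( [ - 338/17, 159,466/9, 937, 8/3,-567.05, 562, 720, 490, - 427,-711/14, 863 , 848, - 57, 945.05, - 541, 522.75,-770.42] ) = [ - 770.42, - 567.05, - 541 , - 427, - 57, - 711/14,-338/17,8/3, 466/9,159,490, 522.75, 562 , 720, 848, 863, 937,945.05] 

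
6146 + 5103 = 11249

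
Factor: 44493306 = 2^1*3^1 *11^1* 13^2  *3989^1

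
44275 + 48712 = 92987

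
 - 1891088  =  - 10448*181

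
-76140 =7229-83369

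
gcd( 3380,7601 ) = 1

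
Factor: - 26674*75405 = -2^1*3^1*5^1*11^1*457^1*13337^1 =- 2011352970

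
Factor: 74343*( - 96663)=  - 3^2*7^1*4603^1  *24781^1 = - 7186217409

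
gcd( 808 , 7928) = 8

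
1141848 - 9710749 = -8568901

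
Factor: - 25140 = -2^2*  3^1*5^1*419^1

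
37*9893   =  366041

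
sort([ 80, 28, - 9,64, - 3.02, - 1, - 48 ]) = [  -  48, - 9,  -  3.02,- 1,28,64 , 80]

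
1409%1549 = 1409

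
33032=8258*4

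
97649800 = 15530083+82119717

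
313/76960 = 313/76960 = 0.00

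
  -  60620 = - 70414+9794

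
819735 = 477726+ 342009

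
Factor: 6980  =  2^2*5^1*349^1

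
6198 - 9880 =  - 3682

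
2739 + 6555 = 9294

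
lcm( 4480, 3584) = 17920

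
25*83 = 2075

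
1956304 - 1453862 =502442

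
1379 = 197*7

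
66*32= 2112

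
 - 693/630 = -11/10 = - 1.10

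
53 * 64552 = 3421256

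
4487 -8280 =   -  3793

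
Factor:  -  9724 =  - 2^2*11^1*13^1 *17^1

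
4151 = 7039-2888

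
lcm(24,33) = 264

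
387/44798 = 387/44798  =  0.01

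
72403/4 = 18100+3/4 = 18100.75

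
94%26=16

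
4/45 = 4/45 = 0.09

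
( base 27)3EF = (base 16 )a14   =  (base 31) 2l7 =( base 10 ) 2580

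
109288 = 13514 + 95774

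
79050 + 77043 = 156093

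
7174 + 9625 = 16799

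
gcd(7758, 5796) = 18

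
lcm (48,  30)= 240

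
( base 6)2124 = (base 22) 100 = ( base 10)484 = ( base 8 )744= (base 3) 122221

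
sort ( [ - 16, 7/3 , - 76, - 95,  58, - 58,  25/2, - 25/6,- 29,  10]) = [ - 95, - 76 , - 58, - 29,  -  16,-25/6, 7/3,10, 25/2,  58 ] 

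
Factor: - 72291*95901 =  - 3^2*13^1  *2459^1*24097^1 = -6932779191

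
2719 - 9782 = -7063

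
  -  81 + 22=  - 59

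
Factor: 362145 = 3^1*5^1*7^1*3449^1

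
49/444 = 49/444 = 0.11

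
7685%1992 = 1709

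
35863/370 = 96 + 343/370 = 96.93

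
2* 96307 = 192614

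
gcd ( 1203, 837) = 3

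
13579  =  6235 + 7344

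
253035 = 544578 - 291543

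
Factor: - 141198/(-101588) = 2^ (  -  1)*3^1*101^1*109^( - 1 ) = 303/218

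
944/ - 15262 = - 472/7631 = - 0.06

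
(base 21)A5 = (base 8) 327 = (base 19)B6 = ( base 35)65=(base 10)215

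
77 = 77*1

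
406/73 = 406/73 = 5.56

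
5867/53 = 110+37/53 = 110.70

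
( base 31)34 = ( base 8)141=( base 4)1201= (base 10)97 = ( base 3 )10121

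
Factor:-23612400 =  - 2^4*3^2 * 5^2* 7^1*937^1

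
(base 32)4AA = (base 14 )1882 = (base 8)10512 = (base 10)4426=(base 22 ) 934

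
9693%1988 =1741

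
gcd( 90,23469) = 3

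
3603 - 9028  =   - 5425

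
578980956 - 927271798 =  - 348290842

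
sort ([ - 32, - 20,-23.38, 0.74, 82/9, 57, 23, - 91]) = [ - 91,  -  32, - 23.38, -20,0.74, 82/9,  23, 57]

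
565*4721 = 2667365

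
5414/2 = 2707 = 2707.00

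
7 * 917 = 6419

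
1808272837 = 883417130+924855707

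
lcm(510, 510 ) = 510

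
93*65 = 6045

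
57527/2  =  28763  +  1/2  =  28763.50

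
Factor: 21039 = 3^1*7013^1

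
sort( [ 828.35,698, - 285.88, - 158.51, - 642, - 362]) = [-642, - 362, - 285.88, - 158.51,698, 828.35 ]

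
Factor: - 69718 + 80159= 10441 = 53^1*197^1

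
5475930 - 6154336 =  - 678406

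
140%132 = 8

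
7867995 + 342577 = 8210572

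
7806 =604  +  7202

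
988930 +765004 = 1753934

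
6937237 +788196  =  7725433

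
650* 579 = 376350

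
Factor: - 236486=- 2^1*23^1*53^1*97^1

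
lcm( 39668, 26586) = 2499084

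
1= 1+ 0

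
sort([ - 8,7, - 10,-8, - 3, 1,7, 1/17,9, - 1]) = [ - 10, -8, - 8, - 3,-1,1/17,1,7,7, 9]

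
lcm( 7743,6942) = 201318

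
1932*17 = 32844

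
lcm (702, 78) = 702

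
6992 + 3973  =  10965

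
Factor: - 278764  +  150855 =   -  127909 = - 37^1*3457^1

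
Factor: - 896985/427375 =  - 179397/85475 = - 3^2*5^( - 2)*13^( - 1)*31^1*263^ ( - 1)*643^1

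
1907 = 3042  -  1135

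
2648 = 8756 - 6108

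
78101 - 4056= 74045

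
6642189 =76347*87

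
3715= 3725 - 10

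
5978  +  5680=11658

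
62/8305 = 62/8305=0.01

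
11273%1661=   1307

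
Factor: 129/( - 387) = - 1/3 = - 3^(-1) 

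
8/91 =8/91 = 0.09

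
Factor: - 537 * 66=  - 35442 = - 2^1 * 3^2*11^1*179^1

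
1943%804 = 335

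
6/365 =6/365 = 0.02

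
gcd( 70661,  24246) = 1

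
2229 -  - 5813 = 8042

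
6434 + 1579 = 8013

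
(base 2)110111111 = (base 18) 16f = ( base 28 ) fr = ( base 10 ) 447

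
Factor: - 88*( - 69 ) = 6072 = 2^3*3^1 * 11^1*23^1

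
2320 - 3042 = -722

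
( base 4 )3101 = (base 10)209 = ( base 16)D1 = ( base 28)7d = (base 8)321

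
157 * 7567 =1188019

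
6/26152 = 3/13076=0.00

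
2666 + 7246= 9912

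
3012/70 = 1506/35 = 43.03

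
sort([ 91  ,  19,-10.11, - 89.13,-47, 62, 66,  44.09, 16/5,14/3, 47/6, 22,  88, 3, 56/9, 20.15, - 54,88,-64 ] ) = [ -89.13, - 64, - 54,-47,  -  10.11, 3,16/5, 14/3, 56/9,47/6,  19, 20.15, 22, 44.09,62, 66, 88, 88, 91 ] 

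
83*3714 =308262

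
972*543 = 527796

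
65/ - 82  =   - 65/82 =- 0.79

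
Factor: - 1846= - 2^1*13^1*71^1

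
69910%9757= 1611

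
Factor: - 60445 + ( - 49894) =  - 110339^1 = -110339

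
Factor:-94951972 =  - 2^2*1163^1*20411^1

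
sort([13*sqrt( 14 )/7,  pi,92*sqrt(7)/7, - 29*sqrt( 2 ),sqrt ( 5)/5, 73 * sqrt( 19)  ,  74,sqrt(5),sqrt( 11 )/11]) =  [ - 29 * sqrt(2),sqrt(11) /11, sqrt(5)/5 , sqrt(5) , pi, 13 * sqrt( 14)/7, 92*sqrt( 7)/7,74,73*sqrt ( 19)]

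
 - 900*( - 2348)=2113200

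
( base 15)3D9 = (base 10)879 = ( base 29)119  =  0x36f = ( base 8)1557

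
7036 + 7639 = 14675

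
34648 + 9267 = 43915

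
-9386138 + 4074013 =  - 5312125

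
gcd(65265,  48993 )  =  3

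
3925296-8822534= -4897238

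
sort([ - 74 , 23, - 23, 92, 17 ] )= [- 74,  -  23,  17,23, 92] 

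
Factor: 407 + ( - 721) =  - 2^1 * 157^1  =  -314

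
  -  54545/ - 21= 54545/21 = 2597.38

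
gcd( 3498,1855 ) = 53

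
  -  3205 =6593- 9798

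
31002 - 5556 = 25446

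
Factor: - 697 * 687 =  - 478839 = - 3^1*17^1*41^1  *229^1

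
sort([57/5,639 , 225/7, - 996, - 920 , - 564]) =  [ - 996, - 920, - 564, 57/5 , 225/7, 639 ]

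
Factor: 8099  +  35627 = 2^1*21863^1 = 43726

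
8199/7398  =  1 + 89/822=1.11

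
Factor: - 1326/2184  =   - 2^(  -  2) * 7^( - 1)*17^1=-17/28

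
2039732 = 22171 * 92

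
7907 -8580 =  - 673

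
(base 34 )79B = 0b10000011011001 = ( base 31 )8N8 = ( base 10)8409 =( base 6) 102533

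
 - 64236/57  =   -1127 + 1/19 = - 1126.95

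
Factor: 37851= 3^1 * 11^1* 31^1 * 37^1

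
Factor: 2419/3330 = 2^( - 1)*3^(- 2 )*5^(-1)*37^ (-1 )*41^1*59^1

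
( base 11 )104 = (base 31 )41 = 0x7D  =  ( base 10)125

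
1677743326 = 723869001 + 953874325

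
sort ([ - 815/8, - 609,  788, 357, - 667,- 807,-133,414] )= [-807 , - 667, - 609,  -  133, - 815/8,357,  414 , 788 ] 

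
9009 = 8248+761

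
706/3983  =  706/3983 = 0.18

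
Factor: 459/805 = 3^3 * 5^(  -  1)*7^(  -  1)*17^1*23^( - 1)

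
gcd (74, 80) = 2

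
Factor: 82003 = 82003^1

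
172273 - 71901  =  100372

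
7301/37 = 7301/37 = 197.32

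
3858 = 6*643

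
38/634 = 19/317= 0.06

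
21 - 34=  - 13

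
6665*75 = 499875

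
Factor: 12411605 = 5^1*23^1*107927^1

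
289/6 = 289/6 = 48.17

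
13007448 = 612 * 21254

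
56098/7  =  8014 = 8014.00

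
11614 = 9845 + 1769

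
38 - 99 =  - 61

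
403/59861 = 13/1931 =0.01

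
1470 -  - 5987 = 7457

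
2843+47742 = 50585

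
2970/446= 6 + 147/223  =  6.66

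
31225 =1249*25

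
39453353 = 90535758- 51082405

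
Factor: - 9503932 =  -2^2*313^1 * 7591^1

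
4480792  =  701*6392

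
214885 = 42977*5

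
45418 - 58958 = - 13540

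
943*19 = 17917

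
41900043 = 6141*6823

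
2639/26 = 101 + 1/2 = 101.50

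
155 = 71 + 84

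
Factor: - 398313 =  - 3^2*44257^1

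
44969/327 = 137 + 170/327 = 137.52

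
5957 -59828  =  -53871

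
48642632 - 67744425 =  - 19101793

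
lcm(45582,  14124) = 1002804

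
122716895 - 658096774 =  - 535379879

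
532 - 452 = 80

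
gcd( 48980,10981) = 79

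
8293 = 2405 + 5888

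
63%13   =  11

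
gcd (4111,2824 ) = 1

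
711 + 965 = 1676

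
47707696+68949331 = 116657027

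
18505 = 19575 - 1070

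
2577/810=3  +  49/270= 3.18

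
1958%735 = 488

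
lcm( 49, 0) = 0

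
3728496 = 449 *8304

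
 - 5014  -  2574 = -7588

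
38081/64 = 595 + 1/64 = 595.02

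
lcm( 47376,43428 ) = 521136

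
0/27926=0=0.00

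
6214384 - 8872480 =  - 2658096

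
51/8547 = 17/2849= 0.01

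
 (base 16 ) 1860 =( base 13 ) 2ac0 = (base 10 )6240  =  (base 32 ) 630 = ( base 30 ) 6s0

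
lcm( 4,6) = 12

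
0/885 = 0 =0.00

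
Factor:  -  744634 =- 2^1*11^2*17^1 * 181^1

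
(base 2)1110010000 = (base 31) TD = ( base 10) 912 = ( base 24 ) 1E0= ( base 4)32100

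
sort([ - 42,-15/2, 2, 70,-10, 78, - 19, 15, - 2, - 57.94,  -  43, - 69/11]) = [  -  57.94, - 43,  -  42, - 19,-10, - 15/2, - 69/11, -2, 2, 15, 70, 78]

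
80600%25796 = 3212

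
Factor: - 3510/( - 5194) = 3^3*5^1 *7^( - 2)  *  13^1*53^( - 1 ) = 1755/2597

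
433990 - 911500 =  -477510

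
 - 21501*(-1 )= 21501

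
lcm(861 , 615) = 4305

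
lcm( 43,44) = 1892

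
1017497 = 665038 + 352459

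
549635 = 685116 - 135481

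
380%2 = 0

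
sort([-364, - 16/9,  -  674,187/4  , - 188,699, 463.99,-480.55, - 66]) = [-674, - 480.55,-364,-188,  -  66, - 16/9 , 187/4,463.99, 699 ] 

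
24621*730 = 17973330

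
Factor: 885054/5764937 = 2^1 * 3^1*17^1*743^( - 1) * 7759^( - 1) * 8677^1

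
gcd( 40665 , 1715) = 5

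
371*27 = 10017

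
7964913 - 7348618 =616295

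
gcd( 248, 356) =4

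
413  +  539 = 952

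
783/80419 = 783/80419 = 0.01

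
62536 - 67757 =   -  5221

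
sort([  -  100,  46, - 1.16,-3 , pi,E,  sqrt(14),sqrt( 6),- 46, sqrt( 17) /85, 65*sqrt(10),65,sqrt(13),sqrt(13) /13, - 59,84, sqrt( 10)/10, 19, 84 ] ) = [ - 100, - 59, - 46, - 3 , - 1.16  ,  sqrt(17 )/85, sqrt(13 )/13, sqrt(10)/10, sqrt (6 ), E,  pi,sqrt( 13),sqrt( 14), 19, 46, 65,84, 84, 65 *sqrt(10 )] 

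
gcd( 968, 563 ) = 1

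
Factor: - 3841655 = -5^1*83^1*9257^1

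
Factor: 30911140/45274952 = 7727785/11318738 = 2^(- 1)*5^1*13^1*61^1*1699^(- 1 ) * 1949^1*3331^ ( - 1 ) 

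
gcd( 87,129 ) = 3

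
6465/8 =6465/8=808.12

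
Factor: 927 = 3^2*103^1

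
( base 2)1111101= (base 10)125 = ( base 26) 4l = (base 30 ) 45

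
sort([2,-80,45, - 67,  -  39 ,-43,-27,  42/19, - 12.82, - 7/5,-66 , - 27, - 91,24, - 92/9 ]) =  [ - 91,-80,-67, - 66,-43,  -  39,-27,- 27,- 12.82, - 92/9 , - 7/5 , 2,42/19 , 24, 45] 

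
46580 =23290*2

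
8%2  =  0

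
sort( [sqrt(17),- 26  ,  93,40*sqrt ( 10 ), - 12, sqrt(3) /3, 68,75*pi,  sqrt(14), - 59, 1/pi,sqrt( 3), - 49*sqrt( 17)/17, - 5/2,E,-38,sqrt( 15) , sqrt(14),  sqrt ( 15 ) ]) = [ - 59, - 38,  -  26,  -  12,-49*sqrt(17)/17, - 5/2, 1/pi,sqrt(3)/3,sqrt(3 ),  E, sqrt(14 )  ,  sqrt(14),sqrt(15),sqrt( 15),sqrt(17),  68,93, 40 * sqrt(10 ),75*pi] 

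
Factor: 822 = 2^1*3^1*137^1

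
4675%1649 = 1377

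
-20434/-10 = 2043 + 2/5 = 2043.40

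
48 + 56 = 104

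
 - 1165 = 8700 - 9865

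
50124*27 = 1353348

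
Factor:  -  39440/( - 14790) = 8/3 = 2^3*3^( - 1 ) 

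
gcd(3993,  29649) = 3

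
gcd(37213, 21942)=1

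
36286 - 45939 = - 9653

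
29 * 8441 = 244789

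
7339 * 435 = 3192465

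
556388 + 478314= 1034702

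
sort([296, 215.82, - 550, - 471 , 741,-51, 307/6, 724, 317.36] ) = [ - 550,-471,- 51,307/6, 215.82,296, 317.36,724, 741 ]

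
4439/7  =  4439/7 = 634.14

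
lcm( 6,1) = 6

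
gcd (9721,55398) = 1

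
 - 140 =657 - 797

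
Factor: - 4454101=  - 4454101^1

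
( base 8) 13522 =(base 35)4uk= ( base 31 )66I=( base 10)5970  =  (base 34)55K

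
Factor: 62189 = 62189^1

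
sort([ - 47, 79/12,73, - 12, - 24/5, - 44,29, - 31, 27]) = [-47, - 44, - 31, - 12, - 24/5, 79/12, 27 , 29 , 73 ] 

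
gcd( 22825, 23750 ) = 25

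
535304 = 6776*79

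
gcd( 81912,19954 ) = 2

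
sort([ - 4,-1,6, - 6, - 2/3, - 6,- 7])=[ - 7, - 6, - 6, - 4, - 1,  -  2/3,6]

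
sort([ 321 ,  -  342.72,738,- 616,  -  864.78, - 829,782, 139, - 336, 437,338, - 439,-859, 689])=[ - 864.78 , - 859 , - 829, - 616,-439, - 342.72, - 336,  139,321,338,  437,689, 738,782]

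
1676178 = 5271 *318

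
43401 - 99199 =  - 55798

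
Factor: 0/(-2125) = 0^1 = 0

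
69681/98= 69681/98 = 711.03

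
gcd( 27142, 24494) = 662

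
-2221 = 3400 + -5621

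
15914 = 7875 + 8039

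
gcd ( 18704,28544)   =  16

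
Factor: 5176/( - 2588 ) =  - 2^1 = - 2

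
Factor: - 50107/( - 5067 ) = 89/9 = 3^( - 2)*89^1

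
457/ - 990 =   -  1  +  533/990 = -0.46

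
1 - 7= - 6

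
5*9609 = 48045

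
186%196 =186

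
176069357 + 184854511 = 360923868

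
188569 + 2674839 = 2863408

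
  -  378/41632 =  - 189/20816 = - 0.01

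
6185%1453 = 373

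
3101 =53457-50356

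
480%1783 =480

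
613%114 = 43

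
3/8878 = 3/8878=0.00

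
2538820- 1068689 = 1470131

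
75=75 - 0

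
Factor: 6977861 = 11^1 * 151^1 * 4201^1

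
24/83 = 24/83  =  0.29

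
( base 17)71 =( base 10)120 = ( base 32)3o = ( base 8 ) 170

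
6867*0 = 0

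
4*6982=27928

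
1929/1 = 1929 = 1929.00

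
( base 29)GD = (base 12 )339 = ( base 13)2A9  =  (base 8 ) 735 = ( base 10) 477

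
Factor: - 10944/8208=  -  2^2 * 3^( - 1) = - 4/3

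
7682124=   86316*89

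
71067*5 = 355335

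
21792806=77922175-56129369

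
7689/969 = 2563/323 = 7.93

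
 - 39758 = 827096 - 866854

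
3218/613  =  3218/613 = 5.25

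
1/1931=1/1931 = 0.00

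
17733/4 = 17733/4 = 4433.25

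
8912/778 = 11 + 177/389 =11.46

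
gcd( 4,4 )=4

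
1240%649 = 591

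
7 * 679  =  4753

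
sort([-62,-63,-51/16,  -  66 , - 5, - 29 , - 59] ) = [ - 66 , - 63, - 62, - 59, - 29  , - 5,-51/16 ] 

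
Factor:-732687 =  - 3^1*283^1*863^1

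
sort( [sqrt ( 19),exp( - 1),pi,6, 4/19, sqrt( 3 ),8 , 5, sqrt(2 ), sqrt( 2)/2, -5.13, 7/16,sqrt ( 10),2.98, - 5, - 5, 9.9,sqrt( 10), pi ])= [ - 5.13, - 5 , - 5 , 4/19,  exp( - 1), 7/16, sqrt( 2 ) /2,sqrt( 2),sqrt ( 3),  2.98,pi, pi,sqrt( 10), sqrt( 10), sqrt ( 19 ), 5,  6, 8,9.9 ] 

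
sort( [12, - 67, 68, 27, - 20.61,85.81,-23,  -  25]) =[ - 67 ,-25, - 23, - 20.61 , 12,27,68, 85.81]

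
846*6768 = 5725728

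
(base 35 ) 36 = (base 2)1101111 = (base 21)56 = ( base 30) 3L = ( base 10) 111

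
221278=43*5146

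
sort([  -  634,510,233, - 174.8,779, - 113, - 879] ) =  [ - 879,  -  634, - 174.8,-113,  233,510,779 ] 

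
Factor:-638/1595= - 2/5 = - 2^1*5^( - 1 ) 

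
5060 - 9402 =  - 4342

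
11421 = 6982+4439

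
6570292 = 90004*73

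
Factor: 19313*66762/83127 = 2^1 * 3^1 * 7^1*11^( - 2 )*31^1* 89^1*229^ ( - 1)*3709^1 = 429791502/27709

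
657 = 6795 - 6138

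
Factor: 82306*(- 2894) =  - 2^2*7^1*1447^1*5879^1 = - 238193564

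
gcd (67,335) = 67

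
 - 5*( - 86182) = 430910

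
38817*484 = 18787428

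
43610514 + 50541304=94151818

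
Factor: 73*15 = 3^1*5^1* 73^1= 1095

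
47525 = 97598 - 50073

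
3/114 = 1/38 = 0.03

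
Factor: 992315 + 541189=2^6*3^1*7^2*163^1 = 1533504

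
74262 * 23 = 1708026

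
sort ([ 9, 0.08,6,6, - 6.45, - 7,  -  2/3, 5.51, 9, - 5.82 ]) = [- 7, - 6.45,- 5.82, - 2/3 , 0.08  ,  5.51, 6 , 6, 9, 9 ] 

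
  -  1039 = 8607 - 9646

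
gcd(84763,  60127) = 1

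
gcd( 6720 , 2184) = 168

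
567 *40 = 22680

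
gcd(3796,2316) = 4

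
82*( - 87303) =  - 7158846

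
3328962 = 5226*637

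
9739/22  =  442 + 15/22 = 442.68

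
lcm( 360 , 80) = 720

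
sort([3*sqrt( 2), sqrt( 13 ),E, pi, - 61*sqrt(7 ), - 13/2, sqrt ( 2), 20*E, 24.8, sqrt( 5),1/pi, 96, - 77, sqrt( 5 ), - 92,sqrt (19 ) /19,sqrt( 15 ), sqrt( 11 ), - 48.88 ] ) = [ - 61*sqrt( 7 ),-92, - 77,-48.88, - 13/2,sqrt( 19 ) /19, 1/pi,sqrt(2),  sqrt(5), sqrt( 5),E,pi,sqrt (11), sqrt(13),sqrt( 15), 3*sqrt( 2), 24.8, 20*E,96]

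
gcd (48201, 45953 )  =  1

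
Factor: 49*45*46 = 101430= 2^1 * 3^2*5^1*7^2*23^1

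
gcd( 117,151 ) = 1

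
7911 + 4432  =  12343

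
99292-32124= 67168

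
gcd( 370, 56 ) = 2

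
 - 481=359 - 840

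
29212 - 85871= -56659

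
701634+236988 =938622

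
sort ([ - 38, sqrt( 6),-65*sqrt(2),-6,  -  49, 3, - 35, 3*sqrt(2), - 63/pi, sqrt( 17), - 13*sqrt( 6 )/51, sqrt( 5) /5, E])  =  [ - 65*sqrt( 2) , - 49,-38, - 35, - 63/pi,- 6 ,  -  13*sqrt ( 6) /51, sqrt( 5)/5, sqrt(6), E , 3, sqrt( 17),3 * sqrt( 2 )] 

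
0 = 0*35491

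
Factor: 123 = 3^1 * 41^1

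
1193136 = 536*2226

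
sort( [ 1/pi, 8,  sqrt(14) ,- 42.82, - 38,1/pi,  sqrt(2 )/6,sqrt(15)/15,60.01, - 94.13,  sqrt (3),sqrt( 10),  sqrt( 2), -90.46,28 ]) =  [ -94.13, -90.46, - 42.82, - 38,sqrt( 2 )/6, sqrt( 15)/15 , 1/pi, 1/pi,sqrt( 2),  sqrt ( 3) , sqrt( 10), sqrt ( 14),  8,28,  60.01]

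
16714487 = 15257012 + 1457475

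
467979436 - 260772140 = 207207296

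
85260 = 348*245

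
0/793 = 0 = 0.00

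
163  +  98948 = 99111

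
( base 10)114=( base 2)1110010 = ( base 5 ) 424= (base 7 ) 222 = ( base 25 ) 4e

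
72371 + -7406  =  64965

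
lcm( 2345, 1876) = 9380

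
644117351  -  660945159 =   -  16827808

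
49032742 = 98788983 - 49756241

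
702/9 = 78 = 78.00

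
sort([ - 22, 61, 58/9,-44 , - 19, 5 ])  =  [ - 44, - 22, - 19, 5, 58/9,61]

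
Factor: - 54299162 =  - 2^1*211^1*223^1*577^1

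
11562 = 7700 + 3862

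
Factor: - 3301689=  - 3^1 * 17^1 * 41^1*1579^1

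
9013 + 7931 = 16944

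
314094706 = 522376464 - 208281758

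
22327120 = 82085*272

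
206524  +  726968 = 933492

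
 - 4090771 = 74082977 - 78173748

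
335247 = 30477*11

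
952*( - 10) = - 9520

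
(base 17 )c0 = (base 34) 60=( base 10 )204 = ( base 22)96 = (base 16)cc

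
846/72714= 141/12119 = 0.01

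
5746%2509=728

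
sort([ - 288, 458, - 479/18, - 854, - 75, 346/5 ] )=[ - 854,-288, -75,  -  479/18, 346/5,458]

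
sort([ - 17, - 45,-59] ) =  [ - 59,-45, - 17] 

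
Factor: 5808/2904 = 2^1 = 2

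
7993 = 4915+3078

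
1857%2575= 1857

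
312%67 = 44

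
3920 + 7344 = 11264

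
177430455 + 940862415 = 1118292870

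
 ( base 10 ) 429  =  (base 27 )fo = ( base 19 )13B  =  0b110101101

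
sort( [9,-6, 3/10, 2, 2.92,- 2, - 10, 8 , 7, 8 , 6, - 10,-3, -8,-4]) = [-10,-10,  -  8,-6, - 4,-3, - 2 , 3/10, 2,2.92, 6,7, 8, 8, 9 ]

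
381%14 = 3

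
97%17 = 12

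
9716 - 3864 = 5852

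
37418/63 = 37418/63 = 593.94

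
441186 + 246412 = 687598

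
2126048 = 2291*928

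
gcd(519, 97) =1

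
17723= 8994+8729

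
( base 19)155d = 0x2244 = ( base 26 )CPA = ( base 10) 8772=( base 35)75M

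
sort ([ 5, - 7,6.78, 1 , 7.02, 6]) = [  -  7, 1, 5,6,  6.78, 7.02 ]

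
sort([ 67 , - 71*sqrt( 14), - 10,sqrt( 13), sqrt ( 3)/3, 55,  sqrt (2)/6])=[-71 * sqrt( 14) ,-10,sqrt(2 ) /6,sqrt(3)/3, sqrt( 13 ),55,67 ] 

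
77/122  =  77/122 = 0.63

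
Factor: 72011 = 107^1*673^1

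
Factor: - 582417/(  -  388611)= 11^1*53^1*389^( - 1)=583/389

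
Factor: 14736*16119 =2^4*3^5*199^1*307^1 = 237529584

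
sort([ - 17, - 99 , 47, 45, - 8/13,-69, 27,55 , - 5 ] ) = [ - 99, - 69,  -  17,-5 ,-8/13,27,45, 47,55] 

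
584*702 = 409968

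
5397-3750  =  1647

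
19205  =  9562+9643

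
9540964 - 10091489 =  -550525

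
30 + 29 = 59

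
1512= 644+868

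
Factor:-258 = - 2^1*3^1*43^1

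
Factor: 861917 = 7^1*17^1*7243^1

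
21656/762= 10828/381 = 28.42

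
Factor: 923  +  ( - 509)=2^1*3^2*23^1 = 414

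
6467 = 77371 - 70904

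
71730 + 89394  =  161124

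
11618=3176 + 8442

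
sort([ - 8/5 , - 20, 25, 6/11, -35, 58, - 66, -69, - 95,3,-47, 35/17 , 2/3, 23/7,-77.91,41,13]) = [  -  95,  -  77.91, - 69, - 66,-47,  -  35,-20,-8/5, 6/11, 2/3,35/17, 3, 23/7,13, 25, 41,58 ] 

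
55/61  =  55/61  =  0.90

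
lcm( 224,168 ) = 672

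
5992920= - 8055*( - 744)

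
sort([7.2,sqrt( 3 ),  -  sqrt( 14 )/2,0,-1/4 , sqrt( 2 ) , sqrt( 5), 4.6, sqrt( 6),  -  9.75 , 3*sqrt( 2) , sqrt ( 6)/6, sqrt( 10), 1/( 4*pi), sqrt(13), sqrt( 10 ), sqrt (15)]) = [ - 9.75,-sqrt(14 )/2,-1/4, 0, 1/( 4*pi ),  sqrt(6)/6, sqrt ( 2 ), sqrt( 3 ), sqrt( 5 ),sqrt(6 ),sqrt( 10) , sqrt(10), sqrt( 13 ) , sqrt( 15 ),  3 * sqrt ( 2) , 4.6, 7.2]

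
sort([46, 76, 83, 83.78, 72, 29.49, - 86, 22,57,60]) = [ - 86,22, 29.49, 46, 57,60, 72, 76, 83,83.78]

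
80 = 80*1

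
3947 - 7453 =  - 3506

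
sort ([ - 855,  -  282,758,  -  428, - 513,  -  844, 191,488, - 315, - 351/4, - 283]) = [-855, - 844, - 513, - 428, - 315 , - 283, - 282, - 351/4, 191, 488, 758 ]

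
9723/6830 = 1 + 2893/6830 = 1.42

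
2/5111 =2/5111 = 0.00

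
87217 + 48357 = 135574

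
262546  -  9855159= -9592613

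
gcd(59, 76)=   1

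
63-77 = -14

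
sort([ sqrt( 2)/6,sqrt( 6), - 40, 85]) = [ - 40,sqrt (2)/6,sqrt (6) , 85] 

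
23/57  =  23/57 = 0.40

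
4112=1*4112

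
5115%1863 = 1389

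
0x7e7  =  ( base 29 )2bm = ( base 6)13211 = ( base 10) 2023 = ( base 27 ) 2kp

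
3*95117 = 285351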